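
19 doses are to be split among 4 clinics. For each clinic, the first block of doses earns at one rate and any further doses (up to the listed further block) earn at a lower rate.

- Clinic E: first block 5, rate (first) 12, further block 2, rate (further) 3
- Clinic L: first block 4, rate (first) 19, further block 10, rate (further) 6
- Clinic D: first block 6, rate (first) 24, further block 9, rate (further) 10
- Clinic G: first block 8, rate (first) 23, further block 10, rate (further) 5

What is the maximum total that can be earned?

Treat each block as its own option and order by rate: Clinic D/tier1 24 > Clinic G/tier1 23 > Clinic L/tier1 19 > Clinic E/tier1 12 > Clinic D/tier2 10 > Clinic L/tier2 6 > Clinic G/tier2 5 > Clinic E/tier2 3.
Fill Clinic D tier1 block (6 at 24) — 13 left.
Clinic G/tier1 (23): +8 — 5 left.
Fill Clinic L tier1 block (4 at 19) — 1 left.
Clinic E tier1 at 12: only 1 left, fill 1.
Total = 24×6 + 23×8 + 19×4 + 12×1 = 416.

416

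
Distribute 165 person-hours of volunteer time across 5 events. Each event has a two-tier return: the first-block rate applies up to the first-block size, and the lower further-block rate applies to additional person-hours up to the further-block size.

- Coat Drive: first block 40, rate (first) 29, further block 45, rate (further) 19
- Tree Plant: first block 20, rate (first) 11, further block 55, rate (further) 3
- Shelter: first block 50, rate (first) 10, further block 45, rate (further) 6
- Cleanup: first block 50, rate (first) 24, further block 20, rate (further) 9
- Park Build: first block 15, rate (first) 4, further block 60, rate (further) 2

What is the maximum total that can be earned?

Rank every tier by rate: Coat Drive/T1 29 > Cleanup/T1 24 > Coat Drive/T2 19 > Tree Plant/T1 11 > Shelter/T1 10 > Cleanup/T2 9 > Shelter/T2 6 > Park Build/T1 4 > Tree Plant/T2 3 > Park Build/T2 2.
Fill Coat Drive T1 block (40 at 29) → 125 left.
Fill Cleanup T1 block (50 at 24) → 75 left.
Fill Coat Drive T2 block (45 at 19) → 30 left.
Tree Plant T1 at 11: fill all 20 → 10 left.
10 remain; put them into Shelter T1 at 10.
Total = 29×40 + 24×50 + 19×45 + 11×20 + 10×10 = 3535.

3535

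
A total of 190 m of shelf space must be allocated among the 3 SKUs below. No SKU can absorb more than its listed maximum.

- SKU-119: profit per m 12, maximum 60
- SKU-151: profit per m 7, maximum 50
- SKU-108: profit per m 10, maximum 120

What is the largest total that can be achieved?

1990

Rank by profit per m: SKU-119 12 > SKU-108 10 > SKU-151 7.
SKU-119 takes 60 to reach its cap of 60 → 130 left.
Give SKU-108 120 to hit its cap of 120 → 10 left.
SKU-151 has room for 50 but only 10 remain, so it gets 10.
Total = 12×60 + 7×10 + 10×120 = 1990.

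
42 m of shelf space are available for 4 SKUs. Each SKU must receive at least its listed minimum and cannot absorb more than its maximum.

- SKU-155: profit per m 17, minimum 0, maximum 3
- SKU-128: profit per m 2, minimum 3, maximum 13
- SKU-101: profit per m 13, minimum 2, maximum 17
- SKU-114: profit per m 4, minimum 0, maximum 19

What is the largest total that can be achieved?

Meeting every minimum uses 0+3+2+0 = 5 m, leaving 37.
Highest profit per m first: SKU-155 17 > SKU-101 13 > SKU-114 4 > SKU-128 2.
SKU-155 takes 3 more to reach its cap of 3 → 34 left.
SKU-101 takes 15 more to reach its cap of 17 → 19 left.
Give SKU-114 19 more to hit its cap of 19 → 0 left.
Total = 17×3 + 2×3 + 13×17 + 4×19 = 354.

354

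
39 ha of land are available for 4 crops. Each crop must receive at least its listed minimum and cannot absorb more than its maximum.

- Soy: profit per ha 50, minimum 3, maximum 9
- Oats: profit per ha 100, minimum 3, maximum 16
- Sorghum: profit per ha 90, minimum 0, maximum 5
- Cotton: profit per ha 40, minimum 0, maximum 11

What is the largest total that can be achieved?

Meeting every minimum uses 3+3+0+0 = 6 ha, leaving 33.
Rank by profit per ha: Oats 100 > Sorghum 90 > Soy 50 > Cotton 40.
Oats takes 13 more to reach its cap of 16 → 20 left.
Give Sorghum 5 more to hit its cap of 5 → 15 left.
Soy: +6 to 9 (cap) → 9 left.
Only 9 left; Cotton takes them to reach 9.
Total = 50×9 + 100×16 + 90×5 + 40×9 = 2860.

2860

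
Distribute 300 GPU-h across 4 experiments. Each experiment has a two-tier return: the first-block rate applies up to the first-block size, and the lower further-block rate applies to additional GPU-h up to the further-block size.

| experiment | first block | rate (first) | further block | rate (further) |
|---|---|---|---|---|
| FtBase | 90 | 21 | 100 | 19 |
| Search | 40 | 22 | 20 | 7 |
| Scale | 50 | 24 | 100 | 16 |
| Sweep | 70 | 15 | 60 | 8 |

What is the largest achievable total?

6190

Treat each block as its own option and order by rate: Scale/first 24 > Search/first 22 > FtBase/first 21 > FtBase/second 19 > Scale/second 16 > Sweep/first 15 > Sweep/second 8 > Search/second 7.
Scale first at 24: fill all 50 → 250 left.
Search first at 22: fill all 40 → 210 left.
FtBase first at 21: fill all 90 → 120 left.
FtBase second at 19: fill all 100 → 20 left.
Scale second at 16: only 20 left, fill 20.
Total = 24×50 + 22×40 + 21×90 + 19×100 + 16×20 = 6190.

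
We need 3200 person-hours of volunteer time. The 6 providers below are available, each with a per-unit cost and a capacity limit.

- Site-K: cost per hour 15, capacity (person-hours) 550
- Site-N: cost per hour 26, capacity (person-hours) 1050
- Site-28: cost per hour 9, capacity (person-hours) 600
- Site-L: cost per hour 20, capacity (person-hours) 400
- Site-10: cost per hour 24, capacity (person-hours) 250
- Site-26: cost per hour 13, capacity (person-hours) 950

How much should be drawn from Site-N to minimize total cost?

450

Fill from the cheapest provider first.
Take 600 from Site-28 at 9 → need 2600 more.
Site-26 at 13: take all 950 person-hours → 1650 still needed.
Take 550 from Site-K at 15 → need 1100 more.
Site-L (20): use full 400 → 700 person-hours to go.
Take 250 from Site-10 at 24 → need 450 more.
Site-N at 26: take 450 of its 1050 → requirement met.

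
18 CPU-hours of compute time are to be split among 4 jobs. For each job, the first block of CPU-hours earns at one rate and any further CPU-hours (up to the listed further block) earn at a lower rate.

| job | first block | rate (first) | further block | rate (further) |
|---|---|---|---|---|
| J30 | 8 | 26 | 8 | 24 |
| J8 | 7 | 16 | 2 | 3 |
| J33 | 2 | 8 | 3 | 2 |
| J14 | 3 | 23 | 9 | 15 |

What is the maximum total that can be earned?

Rank every tier by rate: J30/tier1 26 > J30/tier2 24 > J14/tier1 23 > J8/tier1 16 > J14/tier2 15 > J33/tier1 8 > J8/tier2 3 > J33/tier2 2.
J30 tier1 at 26: fill all 8 ; 10 left.
J30 tier2 at 24: fill all 8 ; 2 left.
J14 tier1 at 23: only 2 left, fill 2.
Total = 26×8 + 24×8 + 23×2 = 446.

446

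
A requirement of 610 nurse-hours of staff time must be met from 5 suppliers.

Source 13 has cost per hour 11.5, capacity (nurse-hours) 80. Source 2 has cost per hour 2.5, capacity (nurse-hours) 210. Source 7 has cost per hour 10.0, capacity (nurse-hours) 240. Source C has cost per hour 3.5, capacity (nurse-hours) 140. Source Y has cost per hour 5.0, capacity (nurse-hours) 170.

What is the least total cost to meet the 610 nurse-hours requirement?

2765

Cheapest first:
Source 2 at 2.5: take all 210 nurse-hours — 400 still needed.
Source C at 3.5: take all 140 nurse-hours — 260 still needed.
Source Y (5.0): use full 170 — 90 nurse-hours to go.
Source 7 at 10.0: take 90 of its 240 — requirement met.
Source 13: unused.
Cost = 210×2.5 + 140×3.5 + 170×5.0 + 90×10.0 = 2765.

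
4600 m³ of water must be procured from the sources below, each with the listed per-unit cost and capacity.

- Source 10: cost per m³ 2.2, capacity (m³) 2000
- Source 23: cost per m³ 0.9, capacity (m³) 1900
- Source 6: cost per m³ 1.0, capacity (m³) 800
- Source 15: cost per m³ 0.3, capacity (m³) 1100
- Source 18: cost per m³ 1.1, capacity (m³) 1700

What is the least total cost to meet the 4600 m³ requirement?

3720

Use sources in increasing cost order.
Source 15 (0.3): use full 1100 — 3500 m³ to go.
Source 23 (0.9): use full 1900 — 1600 m³ to go.
Source 6 at 1.0: take all 800 m³ — 800 still needed.
Source 18 at 1.1: take 800 of its 1700 — requirement met.
Source 10: unused.
Cost = 1100×0.3 + 1900×0.9 + 800×1.0 + 800×1.1 = 3720.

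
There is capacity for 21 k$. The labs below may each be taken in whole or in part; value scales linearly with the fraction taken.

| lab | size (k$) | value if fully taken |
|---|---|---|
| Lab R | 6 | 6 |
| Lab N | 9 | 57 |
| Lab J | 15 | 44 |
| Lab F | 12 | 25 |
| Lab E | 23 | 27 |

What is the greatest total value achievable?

92.2

Best value per unit of size first: Lab N 57/9≈6.33, Lab J 44/15≈2.93, Lab F 25/12≈2.08, Lab E 27/23≈1.17, Lab R 6/6≈1.
All 9 k$ of Lab N fit (value 57) ; 12 remain.
12 k$ left: a 12/15 share of Lab J gives 44×12/15 = 35.2.
Total value = 92.2.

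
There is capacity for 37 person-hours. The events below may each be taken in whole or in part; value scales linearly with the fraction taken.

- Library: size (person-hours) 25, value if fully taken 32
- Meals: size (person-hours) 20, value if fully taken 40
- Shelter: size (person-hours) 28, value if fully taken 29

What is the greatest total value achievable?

61.76

Sort by value density: Meals 40/20≈2, Library 32/25≈1.28, Shelter 29/28≈1.04.
Meals: take in full, 20 person-hours for value 40 — 17 left.
Only 17 person-hours remain; take 17/25 of Library for value 32×17/25 = 21.76.
Total value = 61.76.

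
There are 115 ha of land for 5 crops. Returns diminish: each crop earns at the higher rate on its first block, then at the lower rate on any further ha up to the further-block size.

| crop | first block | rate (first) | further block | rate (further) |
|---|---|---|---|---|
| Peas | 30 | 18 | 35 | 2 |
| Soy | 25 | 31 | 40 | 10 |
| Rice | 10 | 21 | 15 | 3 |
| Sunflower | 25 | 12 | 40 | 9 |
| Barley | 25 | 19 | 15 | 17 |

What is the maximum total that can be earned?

Rank every tier by rate: Soy/tier1 31 > Rice/tier1 21 > Barley/tier1 19 > Peas/tier1 18 > Barley/tier2 17 > Sunflower/tier1 12 > Soy/tier2 10 > Sunflower/tier2 9 > Rice/tier2 3 > Peas/tier2 2.
Soy tier1 at 31: fill all 25 ; 90 left.
Rice/tier1 (21): +10 ; 80 left.
Barley tier1 at 19: fill all 25 ; 55 left.
Peas/tier1 (18): +30 ; 25 left.
Barley/tier2 (17): +15 ; 10 left.
Sunflower/tier1: +10 of 25 at 12; pool empty.
Total = 31×25 + 21×10 + 19×25 + 18×30 + 17×15 + 12×10 = 2375.

2375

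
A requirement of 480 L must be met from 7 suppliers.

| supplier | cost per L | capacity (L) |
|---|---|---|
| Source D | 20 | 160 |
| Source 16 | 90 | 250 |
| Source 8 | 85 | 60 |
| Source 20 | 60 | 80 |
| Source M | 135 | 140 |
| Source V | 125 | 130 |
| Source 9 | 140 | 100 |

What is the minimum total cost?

Use suppliers in increasing cost order.
Source D (20): use full 160 ; 320 L to go.
Source 20 (60): use full 80 ; 240 L to go.
Source 8 (85): use full 60 ; 180 L to go.
Take 180 from Source 16 at 90 to finish.
Source V, Source M, Source 9: unused.
Cost = 160×20 + 80×60 + 60×85 + 180×90 = 29300.

29300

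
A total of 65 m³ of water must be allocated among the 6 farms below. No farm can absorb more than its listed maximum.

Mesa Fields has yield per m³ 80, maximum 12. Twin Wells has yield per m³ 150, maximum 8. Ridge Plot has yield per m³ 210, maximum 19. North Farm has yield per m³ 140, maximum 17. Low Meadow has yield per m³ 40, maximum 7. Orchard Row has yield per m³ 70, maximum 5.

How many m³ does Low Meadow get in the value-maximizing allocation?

4

Highest yield per m³ first: Ridge Plot 210 > Twin Wells 150 > North Farm 140 > Mesa Fields 80 > Orchard Row 70 > Low Meadow 40.
Give Ridge Plot 19 to hit its cap of 19 ; 46 left.
Twin Wells takes 8 to reach its cap of 8 ; 38 left.
Give North Farm 17 to hit its cap of 17 ; 21 left.
Give Mesa Fields 12 to hit its cap of 12 ; 9 left.
Orchard Row takes 5 to reach its cap of 5 ; 4 left.
Low Meadow: +4 (room for 7) → 4. Pool exhausted.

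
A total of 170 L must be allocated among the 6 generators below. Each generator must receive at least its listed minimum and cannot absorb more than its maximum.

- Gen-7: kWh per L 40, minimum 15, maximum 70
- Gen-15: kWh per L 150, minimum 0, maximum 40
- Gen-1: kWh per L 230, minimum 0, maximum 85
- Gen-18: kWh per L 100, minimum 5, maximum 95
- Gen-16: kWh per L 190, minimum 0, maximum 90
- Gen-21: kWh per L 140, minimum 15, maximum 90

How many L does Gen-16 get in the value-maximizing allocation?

50

Meeting every minimum uses 15+0+0+5+0+15 = 35 L, leaving 135.
Rank by kWh per L: Gen-1 230 > Gen-16 190 > Gen-15 150 > Gen-21 140 > Gen-18 100 > Gen-7 40.
Gen-1: +85 to 85 (cap) → 50 left.
Gen-16 has room for 90 more but only 50 remain, so it gets 50.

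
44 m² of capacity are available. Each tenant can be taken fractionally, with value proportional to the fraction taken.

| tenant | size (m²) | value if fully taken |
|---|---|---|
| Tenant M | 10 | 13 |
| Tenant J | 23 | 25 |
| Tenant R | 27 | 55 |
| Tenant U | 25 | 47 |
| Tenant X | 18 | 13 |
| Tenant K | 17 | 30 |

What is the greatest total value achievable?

86.96

Sort by value density: Tenant R 55/27≈2.04, Tenant U 47/25≈1.88, Tenant K 30/17≈1.76, Tenant M 13/10≈1.3, Tenant J 25/23≈1.09, Tenant X 13/18≈0.722.
Take all of Tenant R (27 m², value 55) ; 17 m² left.
Fill the last 17 m² with part of Tenant U: 17/25 of it earns 31.96.
Total value = 86.96.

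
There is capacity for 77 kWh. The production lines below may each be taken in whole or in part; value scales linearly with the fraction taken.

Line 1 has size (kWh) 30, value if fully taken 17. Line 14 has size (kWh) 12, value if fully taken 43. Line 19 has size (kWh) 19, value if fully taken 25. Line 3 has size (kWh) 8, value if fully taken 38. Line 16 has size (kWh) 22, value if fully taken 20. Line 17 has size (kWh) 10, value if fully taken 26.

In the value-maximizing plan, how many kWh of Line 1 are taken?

Rank by value-to-size ratio: Line 3 38/8≈4.75, Line 14 43/12≈3.58, Line 17 26/10≈2.6, Line 19 25/19≈1.32, Line 16 20/22≈0.909, Line 1 17/30≈0.567.
All 8 kWh of Line 3 fit (value 38) → 69 remain.
Line 14: take in full, 12 kWh for value 43 → 57 left.
Line 17: take in full, 10 kWh for value 26 → 47 left.
All 19 kWh of Line 19 fit (value 25) → 28 remain.
All 22 kWh of Line 16 fit (value 20) → 6 remain.
Only 6 kWh remain; take 6/30 of Line 1 for value 17×6/30 = 3.4.

6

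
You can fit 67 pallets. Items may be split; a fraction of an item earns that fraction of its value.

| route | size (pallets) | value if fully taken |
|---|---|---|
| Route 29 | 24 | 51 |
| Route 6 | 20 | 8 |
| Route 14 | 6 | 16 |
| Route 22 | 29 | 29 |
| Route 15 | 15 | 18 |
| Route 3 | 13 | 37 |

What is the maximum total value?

Best value per unit of size first: Route 3 37/13≈2.85, Route 14 16/6≈2.67, Route 29 51/24≈2.12, Route 15 18/15≈1.2, Route 22 29/29≈1, Route 6 8/20≈0.4.
Take all of Route 3 (13 pallets, value 37) → 54 pallets left.
All 6 pallets of Route 14 fit (value 16) → 48 remain.
Route 29: take in full, 24 pallets for value 51 → 24 left.
Route 15: take in full, 15 pallets for value 18 → 9 left.
Only 9 pallets remain; take 9/29 of Route 22 for value 29×9/29 = 9.
Total value = 131.

131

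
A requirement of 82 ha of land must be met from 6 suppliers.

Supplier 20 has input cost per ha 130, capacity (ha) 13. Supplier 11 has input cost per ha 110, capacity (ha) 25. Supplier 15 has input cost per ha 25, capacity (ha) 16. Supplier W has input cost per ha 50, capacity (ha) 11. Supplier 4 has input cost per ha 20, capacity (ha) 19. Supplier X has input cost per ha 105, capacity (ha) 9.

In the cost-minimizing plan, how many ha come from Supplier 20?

Fill from the cheapest supplier first.
Supplier 4 at 20: take all 19 ha ; 63 still needed.
Supplier 15 (25): use full 16 ; 47 ha to go.
Supplier W (50): use full 11 ; 36 ha to go.
Supplier X (105): use full 9 ; 27 ha to go.
Supplier 11 at 110: take all 25 ha ; 2 still needed.
Take 2 from Supplier 20 at 130 to finish.

2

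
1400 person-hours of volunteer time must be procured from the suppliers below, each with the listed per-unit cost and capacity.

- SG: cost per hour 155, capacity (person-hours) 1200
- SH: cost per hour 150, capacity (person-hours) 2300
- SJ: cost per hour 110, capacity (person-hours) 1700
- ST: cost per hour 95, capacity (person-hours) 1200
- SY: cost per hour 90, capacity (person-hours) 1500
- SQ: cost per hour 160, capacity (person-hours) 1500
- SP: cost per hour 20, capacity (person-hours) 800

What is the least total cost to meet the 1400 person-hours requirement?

70000

Fill from the cheapest supplier first.
Take 800 from SP at 20 — need 600 more.
SY (90): take the remaining 600 — done.
ST, SJ, SH, SG, SQ: unused.
Cost = 800×20 + 600×90 = 70000.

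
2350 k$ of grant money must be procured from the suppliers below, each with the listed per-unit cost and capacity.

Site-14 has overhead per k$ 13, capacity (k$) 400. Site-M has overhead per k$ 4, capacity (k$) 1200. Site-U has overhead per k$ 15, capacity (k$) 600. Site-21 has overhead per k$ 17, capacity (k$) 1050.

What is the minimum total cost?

Cheapest first:
Take 1200 from Site-M at 4 — need 1150 more.
Take 400 from Site-14 at 13 — need 750 more.
Site-U at 15: take all 600 k$ — 150 still needed.
Take 150 from Site-21 at 17 to finish.
Cost = 1200×4 + 400×13 + 600×15 + 150×17 = 21550.

21550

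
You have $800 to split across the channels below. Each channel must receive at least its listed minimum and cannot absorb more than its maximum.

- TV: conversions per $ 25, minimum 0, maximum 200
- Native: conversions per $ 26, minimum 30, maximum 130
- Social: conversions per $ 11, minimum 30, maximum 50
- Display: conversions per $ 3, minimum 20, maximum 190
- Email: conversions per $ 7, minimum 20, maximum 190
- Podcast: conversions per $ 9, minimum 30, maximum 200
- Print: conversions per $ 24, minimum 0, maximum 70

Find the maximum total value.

Meeting every minimum uses 0+30+30+20+20+30+0 = 130 $, leaving 670.
Highest conversions per $ first: Native 26 > TV 25 > Print 24 > Social 11 > Podcast 9 > Email 7 > Display 3.
Give Native 100 more to hit its cap of 130 → 570 left.
Give TV 200 more to hit its cap of 200 → 370 left.
Print: +70 to 70 (cap) → 300 left.
Give Social 20 more to hit its cap of 50 → 280 left.
Podcast: +170 to 200 (cap) → 110 left.
Email has room for 170 more but only 110 remain, so it gets 130.
Total = 25×200 + 26×130 + 11×50 + 3×20 + 7×130 + 9×200 + 24×70 = 13380.

13380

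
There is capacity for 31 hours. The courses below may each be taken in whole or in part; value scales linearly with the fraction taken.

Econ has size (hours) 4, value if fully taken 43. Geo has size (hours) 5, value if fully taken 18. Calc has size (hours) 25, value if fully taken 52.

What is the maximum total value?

106.76

Sort by value density: Econ 43/4≈10.8, Geo 18/5≈3.6, Calc 52/25≈2.08.
Econ: take in full, 4 hours for value 43 → 27 left.
All 5 hours of Geo fit (value 18) → 22 remain.
22 hours left: a 22/25 share of Calc gives 52×22/25 = 45.76.
Total value = 106.76.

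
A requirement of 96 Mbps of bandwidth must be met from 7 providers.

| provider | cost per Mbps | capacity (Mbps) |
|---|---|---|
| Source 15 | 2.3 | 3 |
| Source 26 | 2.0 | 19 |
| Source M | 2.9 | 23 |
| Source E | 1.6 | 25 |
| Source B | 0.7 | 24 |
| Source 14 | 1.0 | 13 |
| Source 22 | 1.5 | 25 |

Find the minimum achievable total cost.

125.3

Fill from the cheapest provider first.
Source B (0.7): use full 24 — 72 Mbps to go.
Source 14 (1.0): use full 13 — 59 Mbps to go.
Source 22 (1.5): use full 25 — 34 Mbps to go.
Source E (1.6): use full 25 — 9 Mbps to go.
Take 9 from Source 26 at 2.0 to finish.
Source 15, Source M: unused.
Cost = 24×0.7 + 13×1.0 + 25×1.5 + 25×1.6 + 9×2.0 = 125.3.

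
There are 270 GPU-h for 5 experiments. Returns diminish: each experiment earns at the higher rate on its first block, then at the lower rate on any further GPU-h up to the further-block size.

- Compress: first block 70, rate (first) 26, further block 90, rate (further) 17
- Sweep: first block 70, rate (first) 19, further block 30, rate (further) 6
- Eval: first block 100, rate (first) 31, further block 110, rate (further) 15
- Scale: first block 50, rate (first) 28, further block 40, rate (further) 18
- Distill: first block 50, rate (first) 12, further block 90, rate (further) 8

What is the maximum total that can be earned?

7270

Rank every tier by rate: Eval/first 31 > Scale/first 28 > Compress/first 26 > Sweep/first 19 > Scale/second 18 > Compress/second 17 > Eval/second 15 > Distill/first 12 > Distill/second 8 > Sweep/second 6.
Eval first at 31: fill all 100 → 170 left.
Scale/first (28): +50 → 120 left.
Fill Compress first block (70 at 26) → 50 left.
Sweep/first: +50 of 70 at 19; pool empty.
Total = 31×100 + 28×50 + 26×70 + 19×50 = 7270.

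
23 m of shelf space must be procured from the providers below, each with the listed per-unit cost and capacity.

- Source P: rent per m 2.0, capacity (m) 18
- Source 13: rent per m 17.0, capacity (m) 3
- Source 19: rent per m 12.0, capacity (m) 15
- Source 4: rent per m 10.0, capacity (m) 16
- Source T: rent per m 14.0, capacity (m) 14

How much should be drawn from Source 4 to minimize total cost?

5

Cheapest first:
Source P at 2.0: take all 18 m ; 5 still needed.
Source 4 (10.0): take the remaining 5 ; done.
Source 19, Source T, Source 13: unused.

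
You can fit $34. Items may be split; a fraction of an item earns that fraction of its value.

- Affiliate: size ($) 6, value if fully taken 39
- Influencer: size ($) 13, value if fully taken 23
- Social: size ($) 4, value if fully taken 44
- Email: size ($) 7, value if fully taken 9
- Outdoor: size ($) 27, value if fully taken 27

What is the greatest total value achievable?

Best value per unit of size first: Social 44/4≈11, Affiliate 39/6≈6.5, Influencer 23/13≈1.77, Email 9/7≈1.29, Outdoor 27/27≈1.
All 4 $ of Social fit (value 44) → 30 remain.
Affiliate: take in full, 6 $ for value 39 → 24 left.
Influencer: take in full, 13 $ for value 23 → 11 left.
Email: take in full, 7 $ for value 9 → 4 left.
4 $ left: a 4/27 share of Outdoor gives 27×4/27 = 4.
Total value = 119.

119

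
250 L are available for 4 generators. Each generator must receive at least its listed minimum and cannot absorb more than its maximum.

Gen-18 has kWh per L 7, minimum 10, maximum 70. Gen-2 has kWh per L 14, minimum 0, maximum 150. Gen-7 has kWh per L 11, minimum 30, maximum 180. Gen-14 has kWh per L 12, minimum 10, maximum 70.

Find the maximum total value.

Meeting every minimum uses 10+0+30+10 = 50 L, leaving 200.
Rank by kWh per L: Gen-2 14 > Gen-14 12 > Gen-7 11 > Gen-18 7.
Gen-2 takes 150 more to reach its cap of 150 → 50 left.
Gen-14 has room for 60 more but only 50 remain, so it gets 60.
Total = 7×10 + 14×150 + 11×30 + 12×60 = 3220.

3220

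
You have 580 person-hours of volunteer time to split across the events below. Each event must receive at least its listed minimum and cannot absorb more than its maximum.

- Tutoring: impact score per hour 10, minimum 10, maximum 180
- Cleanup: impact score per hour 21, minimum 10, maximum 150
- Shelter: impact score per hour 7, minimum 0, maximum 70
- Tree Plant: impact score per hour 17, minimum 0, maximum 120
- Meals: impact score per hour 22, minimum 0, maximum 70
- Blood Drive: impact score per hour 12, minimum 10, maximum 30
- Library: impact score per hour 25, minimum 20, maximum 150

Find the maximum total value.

Meeting every minimum uses 10+10+0+0+0+10+20 = 50 person-hours, leaving 530.
Order the events by impact score per hour: Library 25 > Meals 22 > Cleanup 21 > Tree Plant 17 > Blood Drive 12 > Tutoring 10 > Shelter 7.
Library: +130 to 150 (cap) → 400 left.
Give Meals 70 more to hit its cap of 70 → 330 left.
Give Cleanup 140 more to hit its cap of 150 → 190 left.
Tree Plant takes 120 more to reach its cap of 120 → 70 left.
Blood Drive: +20 to 30 (cap) → 50 left.
Tutoring: +50 (room for 170) → 60. Pool exhausted.
Total = 10×60 + 21×150 + 17×120 + 22×70 + 12×30 + 25×150 = 11440.

11440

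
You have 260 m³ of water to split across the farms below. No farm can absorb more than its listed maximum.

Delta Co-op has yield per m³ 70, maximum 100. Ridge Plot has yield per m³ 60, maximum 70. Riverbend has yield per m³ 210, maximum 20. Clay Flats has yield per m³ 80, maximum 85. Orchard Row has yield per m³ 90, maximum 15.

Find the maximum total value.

Order the farms by yield per m³: Riverbend 210 > Orchard Row 90 > Clay Flats 80 > Delta Co-op 70 > Ridge Plot 60.
Riverbend takes 20 to reach its cap of 20 → 240 left.
Orchard Row takes 15 to reach its cap of 15 → 225 left.
Give Clay Flats 85 to hit its cap of 85 → 140 left.
Give Delta Co-op 100 to hit its cap of 100 → 40 left.
Only 40 left; Ridge Plot takes them to reach 40.
Total = 70×100 + 60×40 + 210×20 + 80×85 + 90×15 = 21750.

21750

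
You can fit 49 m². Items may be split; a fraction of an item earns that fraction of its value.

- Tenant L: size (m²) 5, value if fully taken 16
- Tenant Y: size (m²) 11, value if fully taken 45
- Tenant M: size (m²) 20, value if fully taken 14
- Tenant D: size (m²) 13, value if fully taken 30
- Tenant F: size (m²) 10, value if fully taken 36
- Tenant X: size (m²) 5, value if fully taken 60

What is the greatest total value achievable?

Best value per unit of size first: Tenant X 60/5≈12, Tenant Y 45/11≈4.09, Tenant F 36/10≈3.6, Tenant L 16/5≈3.2, Tenant D 30/13≈2.31, Tenant M 14/20≈0.7.
Take all of Tenant X (5 m², value 60) ; 44 m² left.
All 11 m² of Tenant Y fit (value 45) ; 33 remain.
Take all of Tenant F (10 m², value 36) ; 23 m² left.
Tenant L: take in full, 5 m² for value 16 ; 18 left.
Tenant D: take in full, 13 m² for value 30 ; 5 left.
Fill the last 5 m² with part of Tenant M: 5/20 of it earns 3.5.
Total value = 190.5.

190.5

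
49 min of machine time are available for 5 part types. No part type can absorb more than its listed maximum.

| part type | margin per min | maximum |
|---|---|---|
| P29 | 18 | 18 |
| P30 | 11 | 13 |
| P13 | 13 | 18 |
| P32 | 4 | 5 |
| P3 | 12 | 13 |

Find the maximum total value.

Highest margin per min first: P29 18 > P13 13 > P3 12 > P30 11 > P32 4.
Give P29 18 to hit its cap of 18 ; 31 left.
P13 takes 18 to reach its cap of 18 ; 13 left.
P3 takes 13 to reach its cap of 13 ; 0 left.
Total = 18×18 + 13×18 + 12×13 = 714.

714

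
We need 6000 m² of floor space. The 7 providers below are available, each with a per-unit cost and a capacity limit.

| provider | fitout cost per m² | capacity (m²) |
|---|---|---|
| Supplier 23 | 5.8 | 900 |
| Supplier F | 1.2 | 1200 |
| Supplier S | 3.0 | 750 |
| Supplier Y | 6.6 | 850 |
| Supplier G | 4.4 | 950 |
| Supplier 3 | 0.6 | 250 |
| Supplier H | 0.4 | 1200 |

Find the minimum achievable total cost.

Fill from the cheapest provider first.
Take 1200 from Supplier H at 0.4 → need 4800 more.
Take 250 from Supplier 3 at 0.6 → need 4550 more.
Supplier F at 1.2: take all 1200 m² → 3350 still needed.
Take 750 from Supplier S at 3.0 → need 2600 more.
Supplier G at 4.4: take all 950 m² → 1650 still needed.
Supplier 23 at 5.8: take all 900 m² → 750 still needed.
Take 750 from Supplier Y at 6.6 to finish.
Cost = 1200×0.4 + 250×0.6 + 1200×1.2 + 750×3.0 + 950×4.4 + 900×5.8 + 750×6.6 = 18670.

18670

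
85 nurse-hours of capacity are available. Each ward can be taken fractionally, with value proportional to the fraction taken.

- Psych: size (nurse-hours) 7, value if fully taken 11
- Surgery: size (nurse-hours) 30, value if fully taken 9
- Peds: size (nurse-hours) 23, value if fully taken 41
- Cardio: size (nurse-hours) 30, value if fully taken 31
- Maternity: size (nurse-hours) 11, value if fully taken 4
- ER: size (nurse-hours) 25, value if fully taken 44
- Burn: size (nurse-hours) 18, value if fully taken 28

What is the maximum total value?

136.4

Sort by value density: Peds 41/23≈1.78, ER 44/25≈1.76, Psych 11/7≈1.57, Burn 28/18≈1.56, Cardio 31/30≈1.03, Maternity 4/11≈0.364, Surgery 9/30≈0.3.
Take all of Peds (23 nurse-hours, value 41) → 62 nurse-hours left.
Take all of ER (25 nurse-hours, value 44) → 37 nurse-hours left.
Take all of Psych (7 nurse-hours, value 11) → 30 nurse-hours left.
All 18 nurse-hours of Burn fit (value 28) → 12 remain.
Only 12 nurse-hours remain; take 12/30 of Cardio for value 31×12/30 = 12.4.
Total value = 136.4.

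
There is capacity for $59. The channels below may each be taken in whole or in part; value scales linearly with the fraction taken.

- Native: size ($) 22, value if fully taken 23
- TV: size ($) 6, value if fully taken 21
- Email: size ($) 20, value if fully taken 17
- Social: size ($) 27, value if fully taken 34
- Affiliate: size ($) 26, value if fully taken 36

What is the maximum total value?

Rank by value-to-size ratio: TV 21/6≈3.5, Affiliate 36/26≈1.38, Social 34/27≈1.26, Native 23/22≈1.05, Email 17/20≈0.85.
Take all of TV (6 $, value 21) ; 53 $ left.
All 26 $ of Affiliate fit (value 36) ; 27 remain.
Take all of Social (27 $, value 34) ; 0 $ left.
Total value = 91.

91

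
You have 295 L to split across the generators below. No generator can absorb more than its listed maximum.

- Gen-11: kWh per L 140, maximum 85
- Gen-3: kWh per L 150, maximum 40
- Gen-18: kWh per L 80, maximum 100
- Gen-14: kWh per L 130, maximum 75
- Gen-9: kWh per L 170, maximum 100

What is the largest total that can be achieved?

Order the generators by kWh per L: Gen-9 170 > Gen-3 150 > Gen-11 140 > Gen-14 130 > Gen-18 80.
Gen-9 takes 100 to reach its cap of 100 → 195 left.
Gen-3 takes 40 to reach its cap of 40 → 155 left.
Give Gen-11 85 to hit its cap of 85 → 70 left.
Only 70 left; Gen-14 takes them to reach 70.
Total = 140×85 + 150×40 + 130×70 + 170×100 = 44000.

44000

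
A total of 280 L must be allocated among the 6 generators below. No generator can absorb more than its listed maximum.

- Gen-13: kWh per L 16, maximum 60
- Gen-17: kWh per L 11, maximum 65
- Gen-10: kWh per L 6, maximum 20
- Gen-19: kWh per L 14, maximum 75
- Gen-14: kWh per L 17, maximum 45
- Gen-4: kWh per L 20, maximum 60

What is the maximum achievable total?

Order the generators by kWh per L: Gen-4 20 > Gen-14 17 > Gen-13 16 > Gen-19 14 > Gen-17 11 > Gen-10 6.
Gen-4: +60 to 60 (cap) → 220 left.
Gen-14: +45 to 45 (cap) → 175 left.
Gen-13 takes 60 to reach its cap of 60 → 115 left.
Gen-19: +75 to 75 (cap) → 40 left.
Gen-17: +40 (room for 65) → 40. Pool exhausted.
Total = 16×60 + 11×40 + 14×75 + 17×45 + 20×60 = 4415.

4415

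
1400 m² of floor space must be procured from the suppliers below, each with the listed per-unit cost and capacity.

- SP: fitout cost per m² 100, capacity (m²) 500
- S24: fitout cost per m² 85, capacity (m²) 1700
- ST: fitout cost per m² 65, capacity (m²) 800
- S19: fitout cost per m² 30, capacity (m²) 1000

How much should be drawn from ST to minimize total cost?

Cheapest first:
S19 (30): use full 1000 ; 400 m² to go.
ST (65): take the remaining 400 ; done.
S24, SP: unused.

400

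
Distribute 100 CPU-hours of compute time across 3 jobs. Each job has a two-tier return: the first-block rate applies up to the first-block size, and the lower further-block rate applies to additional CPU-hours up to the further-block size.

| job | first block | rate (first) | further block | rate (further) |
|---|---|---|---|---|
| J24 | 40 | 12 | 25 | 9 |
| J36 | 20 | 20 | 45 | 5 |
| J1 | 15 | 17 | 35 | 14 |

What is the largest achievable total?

1505

Order all 6 blocks by rate: J36/first 20 > J1/first 17 > J1/second 14 > J24/first 12 > J24/second 9 > J36/second 5.
Fill J36 first block (20 at 20) → 80 left.
J1/first (17): +15 → 65 left.
J1/second (14): +35 → 30 left.
30 remain; put them into J24 first at 12.
Total = 20×20 + 17×15 + 14×35 + 12×30 = 1505.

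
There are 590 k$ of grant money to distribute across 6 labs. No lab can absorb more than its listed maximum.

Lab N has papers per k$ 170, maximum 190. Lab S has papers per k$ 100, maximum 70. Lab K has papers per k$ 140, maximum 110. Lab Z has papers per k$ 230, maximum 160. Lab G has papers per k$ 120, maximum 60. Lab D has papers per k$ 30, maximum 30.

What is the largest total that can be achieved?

98700

Rank by papers per k$: Lab Z 230 > Lab N 170 > Lab K 140 > Lab G 120 > Lab S 100 > Lab D 30.
Lab Z takes 160 to reach its cap of 160 — 430 left.
Lab N takes 190 to reach its cap of 190 — 240 left.
Lab K takes 110 to reach its cap of 110 — 130 left.
Give Lab G 60 to hit its cap of 60 — 70 left.
Lab S takes 70 to reach its cap of 70 — 0 left.
Total = 170×190 + 100×70 + 140×110 + 230×160 + 120×60 = 98700.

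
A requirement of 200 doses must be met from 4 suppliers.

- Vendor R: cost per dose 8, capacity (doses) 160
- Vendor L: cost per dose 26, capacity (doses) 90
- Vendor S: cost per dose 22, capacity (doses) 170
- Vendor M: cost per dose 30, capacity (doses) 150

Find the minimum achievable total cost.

Cheapest first:
Take 160 from Vendor R at 8 — need 40 more.
Take 40 from Vendor S at 22 to finish.
Vendor L, Vendor M: unused.
Cost = 160×8 + 40×22 = 2160.

2160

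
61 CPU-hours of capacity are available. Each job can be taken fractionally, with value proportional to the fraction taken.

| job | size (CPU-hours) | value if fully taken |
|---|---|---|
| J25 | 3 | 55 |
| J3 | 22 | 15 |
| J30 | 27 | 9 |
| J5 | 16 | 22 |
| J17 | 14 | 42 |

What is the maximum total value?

136

Best value per unit of size first: J25 55/3≈18.3, J17 42/14≈3, J5 22/16≈1.38, J3 15/22≈0.682, J30 9/27≈0.333.
All 3 CPU-hours of J25 fit (value 55) ; 58 remain.
J17: take in full, 14 CPU-hours for value 42 ; 44 left.
J5: take in full, 16 CPU-hours for value 22 ; 28 left.
All 22 CPU-hours of J3 fit (value 15) ; 6 remain.
Fill the last 6 CPU-hours with part of J30: 6/27 of it earns 2.
Total value = 136.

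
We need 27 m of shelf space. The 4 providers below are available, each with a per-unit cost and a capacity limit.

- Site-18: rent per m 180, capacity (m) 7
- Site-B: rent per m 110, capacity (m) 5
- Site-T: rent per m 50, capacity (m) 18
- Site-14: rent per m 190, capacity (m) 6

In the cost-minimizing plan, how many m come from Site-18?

Fill from the cheapest provider first.
Site-T at 50: take all 18 m → 9 still needed.
Take 5 from Site-B at 110 → need 4 more.
Site-18 (180): take the remaining 4 → done.
Site-14: unused.

4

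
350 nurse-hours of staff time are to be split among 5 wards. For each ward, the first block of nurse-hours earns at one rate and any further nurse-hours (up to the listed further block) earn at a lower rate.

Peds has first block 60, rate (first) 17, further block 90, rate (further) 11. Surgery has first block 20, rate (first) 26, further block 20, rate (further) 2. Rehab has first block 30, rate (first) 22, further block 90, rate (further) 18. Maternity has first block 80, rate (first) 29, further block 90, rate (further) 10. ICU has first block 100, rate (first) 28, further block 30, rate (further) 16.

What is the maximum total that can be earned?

8430

Order all 10 blocks by rate: Maternity/tier1 29 > ICU/tier1 28 > Surgery/tier1 26 > Rehab/tier1 22 > Rehab/tier2 18 > Peds/tier1 17 > ICU/tier2 16 > Peds/tier2 11 > Maternity/tier2 10 > Surgery/tier2 2.
Fill Maternity tier1 block (80 at 29) → 270 left.
ICU/tier1 (28): +100 → 170 left.
Surgery tier1 at 26: fill all 20 → 150 left.
Fill Rehab tier1 block (30 at 22) → 120 left.
Fill Rehab tier2 block (90 at 18) → 30 left.
Peds tier1 at 17: only 30 left, fill 30.
Total = 29×80 + 28×100 + 26×20 + 22×30 + 18×90 + 17×30 = 8430.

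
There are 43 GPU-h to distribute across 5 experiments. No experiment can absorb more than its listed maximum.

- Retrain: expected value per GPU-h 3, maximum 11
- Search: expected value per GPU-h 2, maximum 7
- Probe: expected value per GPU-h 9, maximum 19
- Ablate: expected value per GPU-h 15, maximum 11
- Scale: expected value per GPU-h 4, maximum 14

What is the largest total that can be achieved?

388

Order the experiments by expected value per GPU-h: Ablate 15 > Probe 9 > Scale 4 > Retrain 3 > Search 2.
Give Ablate 11 to hit its cap of 11 ; 32 left.
Give Probe 19 to hit its cap of 19 ; 13 left.
Scale: +13 (room for 14) → 13. Pool exhausted.
Total = 9×19 + 15×11 + 4×13 = 388.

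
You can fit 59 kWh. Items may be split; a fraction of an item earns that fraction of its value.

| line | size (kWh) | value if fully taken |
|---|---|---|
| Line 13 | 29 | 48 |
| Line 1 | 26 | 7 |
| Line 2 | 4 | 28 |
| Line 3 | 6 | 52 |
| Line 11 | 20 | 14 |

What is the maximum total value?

142

Best value per unit of size first: Line 3 52/6≈8.67, Line 2 28/4≈7, Line 13 48/29≈1.66, Line 11 14/20≈0.7, Line 1 7/26≈0.269.
Line 3: take in full, 6 kWh for value 52 → 53 left.
Line 2: take in full, 4 kWh for value 28 → 49 left.
Line 13: take in full, 29 kWh for value 48 → 20 left.
Line 11: take in full, 20 kWh for value 14 → 0 left.
Total value = 142.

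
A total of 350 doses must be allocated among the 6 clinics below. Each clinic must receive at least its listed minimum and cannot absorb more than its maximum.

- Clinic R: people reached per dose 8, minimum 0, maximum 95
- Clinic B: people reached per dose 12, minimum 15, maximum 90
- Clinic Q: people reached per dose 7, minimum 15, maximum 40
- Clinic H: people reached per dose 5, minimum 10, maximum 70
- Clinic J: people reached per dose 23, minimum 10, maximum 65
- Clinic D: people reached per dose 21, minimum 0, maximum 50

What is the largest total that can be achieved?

4715

Meeting every minimum uses 0+15+15+10+10+0 = 50 doses, leaving 300.
Order the clinics by people reached per dose: Clinic J 23 > Clinic D 21 > Clinic B 12 > Clinic R 8 > Clinic Q 7 > Clinic H 5.
Clinic J takes 55 more to reach its cap of 65 ; 245 left.
Clinic D: +50 to 50 (cap) ; 195 left.
Clinic B takes 75 more to reach its cap of 90 ; 120 left.
Give Clinic R 95 more to hit its cap of 95 ; 25 left.
Clinic Q: +25 to 40 (cap) ; 0 left.
Total = 8×95 + 12×90 + 7×40 + 5×10 + 23×65 + 21×50 = 4715.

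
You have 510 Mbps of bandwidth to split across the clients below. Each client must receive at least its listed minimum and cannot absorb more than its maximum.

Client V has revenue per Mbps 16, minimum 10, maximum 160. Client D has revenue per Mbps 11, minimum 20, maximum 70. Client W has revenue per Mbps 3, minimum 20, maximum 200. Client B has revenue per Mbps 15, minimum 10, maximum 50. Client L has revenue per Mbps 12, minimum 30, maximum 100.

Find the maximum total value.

5670

Meeting every minimum uses 10+20+20+10+30 = 90 Mbps, leaving 420.
Highest revenue per Mbps first: Client V 16 > Client B 15 > Client L 12 > Client D 11 > Client W 3.
Client V: +150 to 160 (cap) — 270 left.
Client B: +40 to 50 (cap) — 230 left.
Client L: +70 to 100 (cap) — 160 left.
Client D takes 50 more to reach its cap of 70 — 110 left.
Client W: +110 (room for 180) → 130. Pool exhausted.
Total = 16×160 + 11×70 + 3×130 + 15×50 + 12×100 = 5670.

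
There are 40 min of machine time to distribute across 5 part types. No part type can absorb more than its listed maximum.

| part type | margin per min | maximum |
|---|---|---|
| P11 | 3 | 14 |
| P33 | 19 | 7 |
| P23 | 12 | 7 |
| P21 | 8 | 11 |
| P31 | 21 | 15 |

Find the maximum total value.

Rank by margin per min: P31 21 > P33 19 > P23 12 > P21 8 > P11 3.
P31: +15 to 15 (cap) → 25 left.
Give P33 7 to hit its cap of 7 → 18 left.
Give P23 7 to hit its cap of 7 → 11 left.
P21: +11 to 11 (cap) → 0 left.
Total = 19×7 + 12×7 + 8×11 + 21×15 = 620.

620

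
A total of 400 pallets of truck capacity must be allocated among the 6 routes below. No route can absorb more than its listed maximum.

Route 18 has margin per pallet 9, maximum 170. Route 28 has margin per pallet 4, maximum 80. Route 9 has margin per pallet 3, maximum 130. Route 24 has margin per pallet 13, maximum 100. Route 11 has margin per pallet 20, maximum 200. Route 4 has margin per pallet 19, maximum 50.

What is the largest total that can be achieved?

6700

Rank by margin per pallet: Route 11 20 > Route 4 19 > Route 24 13 > Route 18 9 > Route 28 4 > Route 9 3.
Give Route 11 200 to hit its cap of 200 → 200 left.
Give Route 4 50 to hit its cap of 50 → 150 left.
Route 24 takes 100 to reach its cap of 100 → 50 left.
Route 18 has room for 170 but only 50 remain, so it gets 50.
Total = 9×50 + 13×100 + 20×200 + 19×50 = 6700.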